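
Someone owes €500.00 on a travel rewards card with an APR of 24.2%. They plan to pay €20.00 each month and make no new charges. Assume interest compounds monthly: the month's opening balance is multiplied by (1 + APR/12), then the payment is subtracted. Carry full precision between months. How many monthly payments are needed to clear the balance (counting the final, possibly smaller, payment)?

Monthly rate r = 24.2%/12 = 2.01667% = 0.0201667.
Recurrence: B ← B·(1+r) − €20.00.
Month 1: interest €10.08; balance after payment €490.08.
Month 2: interest €9.88; balance after payment €479.97.
Closed form: n = −ln(1 − rB₀/P)/ln(1+r) = −ln(0.49583)/ln(1.02017) ≈ 35.135, so the balance reaches zero during payment 36.

36 months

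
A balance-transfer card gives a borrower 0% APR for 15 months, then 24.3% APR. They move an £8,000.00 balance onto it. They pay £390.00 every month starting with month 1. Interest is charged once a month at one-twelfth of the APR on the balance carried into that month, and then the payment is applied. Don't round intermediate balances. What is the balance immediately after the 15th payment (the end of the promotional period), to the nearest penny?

Promo months 1–15 at r₀ = 0%/12 = 0; months 16+ at r₁ = 24.3%/12 = 0.02025.
After month 15 (no interest yet): B = £8,000.00 − 15·£390.00 = £2,150.00.

£2,150.00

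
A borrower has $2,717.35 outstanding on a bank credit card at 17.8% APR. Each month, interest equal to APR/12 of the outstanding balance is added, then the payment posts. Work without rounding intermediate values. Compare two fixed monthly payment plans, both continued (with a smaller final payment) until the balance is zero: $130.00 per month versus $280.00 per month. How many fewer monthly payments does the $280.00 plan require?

Monthly rate r = 17.8%/12 = 1.48333% = 0.0148333.
At $130.00/mo: n = ⌈−ln(1 − rB₀/P)/ln(1+r)⌉ = 26 payments (last $26.96); total interest = total paid − $2,717.35 = $559.61.
At $280.00/mo: 11 payments (last $156.22); total interest $238.87.
Payments saved = 26 − 11 = 15.

15 fewer payments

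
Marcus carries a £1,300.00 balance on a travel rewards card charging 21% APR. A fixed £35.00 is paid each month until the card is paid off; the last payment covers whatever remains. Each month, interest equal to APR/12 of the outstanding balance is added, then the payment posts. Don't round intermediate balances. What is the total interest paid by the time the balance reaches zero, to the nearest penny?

£818.04

Monthly rate r = 21%/12 = 1.75% = 0.0175.
Payoff takes n = ⌈−ln(1 − rB₀/P)/ln(1+r)⌉ = ⌈60.513⌉ = 61 payments; the last is £18.04.
Total paid = 60·£35.00 + £18.04 = £2,118.04.
Total interest = total paid − principal = £2,118.04 − £1,300.00 = £818.04.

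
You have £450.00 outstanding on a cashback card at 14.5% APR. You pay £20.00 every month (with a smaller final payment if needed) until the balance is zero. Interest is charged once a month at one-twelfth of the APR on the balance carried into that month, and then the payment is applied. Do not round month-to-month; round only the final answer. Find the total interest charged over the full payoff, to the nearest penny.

Monthly rate r = 14.5%/12 = 1.20833% = 0.0120833.
Payoff takes n = ⌈−ln(1 − rB₀/P)/ln(1+r)⌉ = ⌈26.416⌉ = 27 payments; the last is £8.35.
Total paid = 26·£20.00 + £8.35 = £528.35.
Total interest = total paid − principal = £528.35 − £450.00 = £78.35.

£78.35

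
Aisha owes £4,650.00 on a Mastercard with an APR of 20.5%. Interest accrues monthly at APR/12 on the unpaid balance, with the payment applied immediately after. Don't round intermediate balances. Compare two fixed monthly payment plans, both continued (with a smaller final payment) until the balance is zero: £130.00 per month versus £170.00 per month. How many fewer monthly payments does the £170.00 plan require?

Monthly rate r = 20.5%/12 = 1.70833% = 0.0170833.
At £130.00/mo: n = ⌈−ln(1 − rB₀/P)/ln(1+r)⌉ = 56 payments (last £97.49); total interest = total paid − £4,650.00 = £2,597.49.
At £170.00/mo: 38 payments (last £30.45); total interest £1,670.45.
Payments saved = 56 − 38 = 18.

18 fewer payments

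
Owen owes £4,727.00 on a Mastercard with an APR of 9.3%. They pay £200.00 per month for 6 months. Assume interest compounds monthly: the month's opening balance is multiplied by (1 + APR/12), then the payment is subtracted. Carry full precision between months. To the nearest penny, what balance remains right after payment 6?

Monthly rate r = 9.3%/12 = 0.775% = 0.00775.
Each month: B ← B·(1+r) − £200.00.
Month 1: interest £36.63; balance after payment £4,563.63.
Month 2: interest £35.37; balance after payment £4,399.00.
Month 3: interest £34.09; balance after payment £4,233.09.
Month 4: interest £32.81; balance after payment £4,065.90.
Month 5: interest £31.51; balance after payment £3,897.41.
Month 6: interest £30.20; balance after payment £3,727.62.

£3,727.62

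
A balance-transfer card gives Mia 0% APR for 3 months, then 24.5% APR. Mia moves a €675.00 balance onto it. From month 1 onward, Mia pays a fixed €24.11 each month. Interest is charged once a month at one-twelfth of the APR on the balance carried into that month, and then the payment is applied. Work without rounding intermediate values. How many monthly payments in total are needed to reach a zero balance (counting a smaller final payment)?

Promo months 1–3 at r₀ = 0%/12 = 0; months 4+ at r₁ = 24.5%/12 = 0.0204167.
After month 3 (no interest yet): B = €675.00 − 3·€24.11 = €602.67.
Then at r₁ with €24.11/mo: n₂ = −ln(1 − r₁·B/P)/ln(1+r₁) ≈ 35.33 → 36 more payments.

39 payments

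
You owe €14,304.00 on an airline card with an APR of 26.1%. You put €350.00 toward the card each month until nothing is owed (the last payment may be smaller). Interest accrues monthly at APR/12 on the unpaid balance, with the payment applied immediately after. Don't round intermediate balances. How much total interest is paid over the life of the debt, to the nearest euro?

Monthly rate r = 26.1%/12 = 2.175% = 0.02175.
Payoff takes n = ⌈−ln(1 − rB₀/P)/ln(1+r)⌉ = ⌈102.118⌉ = 103 payments; the last is €41.54.
Total paid = 102·€350.00 + €41.54 = €35,741.54.
Total interest = total paid − principal = €35,741.54 − €14,304.00 = €21,437.54.

€21,438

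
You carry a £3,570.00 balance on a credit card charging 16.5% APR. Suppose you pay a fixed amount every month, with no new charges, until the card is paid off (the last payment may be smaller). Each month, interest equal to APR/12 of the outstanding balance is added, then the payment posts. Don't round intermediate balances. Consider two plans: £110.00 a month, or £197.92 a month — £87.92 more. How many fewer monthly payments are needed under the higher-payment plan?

23 fewer payments

Monthly rate r = 16.5%/12 = 1.375% = 0.01375.
At £110.00/mo: n = ⌈−ln(1 − rB₀/P)/ln(1+r)⌉ = 44 payments (last £30.92); total interest = total paid − £3,570.00 = £1,190.92.
At £197.92/mo: 21 payments (last £172.83); total interest £561.23.
Payments saved = 44 − 21 = 23.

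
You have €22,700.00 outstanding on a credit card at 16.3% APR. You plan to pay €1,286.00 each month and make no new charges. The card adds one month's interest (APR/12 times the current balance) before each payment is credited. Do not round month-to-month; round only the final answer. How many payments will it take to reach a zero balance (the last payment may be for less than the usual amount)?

21 months

Monthly rate r = 16.3%/12 = 1.35833% = 0.0135833.
Recurrence: B ← B·(1+r) − €1,286.00.
Month 1: interest €308.34; balance after payment €21,722.34.
Month 2: interest €295.06; balance after payment €20,731.40.
Closed form: n = −ln(1 − rB₀/P)/ln(1+r) = −ln(0.76023)/ln(1.01358) ≈ 20.318, so the balance reaches zero during payment 21.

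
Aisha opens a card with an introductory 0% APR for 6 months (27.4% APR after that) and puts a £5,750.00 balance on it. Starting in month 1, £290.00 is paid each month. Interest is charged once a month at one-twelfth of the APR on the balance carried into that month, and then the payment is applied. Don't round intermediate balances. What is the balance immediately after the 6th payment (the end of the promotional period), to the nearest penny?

£4,010.00

Promo months 1–6 at r₀ = 0%/12 = 0; months 7+ at r₁ = 27.4%/12 = 0.0228333.
After month 6 (no interest yet): B = £5,750.00 − 6·£290.00 = £4,010.00.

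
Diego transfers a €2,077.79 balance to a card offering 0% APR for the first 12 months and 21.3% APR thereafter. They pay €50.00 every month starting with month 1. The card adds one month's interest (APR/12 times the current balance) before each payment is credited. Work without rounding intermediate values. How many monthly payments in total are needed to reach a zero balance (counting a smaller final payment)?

55 payments

Promo months 1–12 at r₀ = 0%/12 = 0; months 13+ at r₁ = 21.3%/12 = 0.01775.
After month 12 (no interest yet): B = €2,077.79 − 12·€50.00 = €1,477.79.
Then at r₁ with €50.00/mo: n₂ = −ln(1 − r₁·B/P)/ln(1+r₁) ≈ 42.27 → 43 more payments.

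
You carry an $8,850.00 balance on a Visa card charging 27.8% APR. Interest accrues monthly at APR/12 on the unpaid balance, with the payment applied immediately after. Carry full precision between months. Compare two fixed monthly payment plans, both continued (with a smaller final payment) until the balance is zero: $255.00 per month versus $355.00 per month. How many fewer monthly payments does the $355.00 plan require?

34 fewer payments

Monthly rate r = 27.8%/12 = 2.31667% = 0.0231667.
At $255.00/mo: n = ⌈−ln(1 − rB₀/P)/ln(1+r)⌉ = 72 payments (last $41.26); total interest = total paid − $8,850.00 = $9,296.26.
At $355.00/mo: 38 payments (last $222.00); total interest $4,507.00.
Payments saved = 72 − 38 = 34.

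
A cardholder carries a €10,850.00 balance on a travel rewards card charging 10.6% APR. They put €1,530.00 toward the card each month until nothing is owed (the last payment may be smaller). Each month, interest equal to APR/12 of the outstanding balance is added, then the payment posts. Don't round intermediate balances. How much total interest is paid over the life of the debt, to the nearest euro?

€406

Monthly rate r = 10.6%/12 = 0.883333% = 0.00883333.
Payoff takes n = ⌈−ln(1 − rB₀/P)/ln(1+r)⌉ = ⌈7.356⌉ = 8 payments; the last is €545.68.
Total paid = 7·€1,530.00 + €545.68 = €11,255.68.
Total interest = total paid − principal = €11,255.68 − €10,850.00 = €405.68.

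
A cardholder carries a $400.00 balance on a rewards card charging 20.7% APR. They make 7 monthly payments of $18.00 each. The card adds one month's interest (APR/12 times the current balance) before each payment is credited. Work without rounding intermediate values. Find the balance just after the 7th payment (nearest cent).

$318.16

Monthly rate r = 20.7%/12 = 1.725% = 0.01725.
Each month: B ← B·(1+r) − $18.00.
Month 1: interest $6.90; balance after payment $388.90.
Month 2: interest $6.71; balance after payment $377.61.
Month 3: interest $6.51; balance after payment $366.12.
Month 4: interest $6.32; balance after payment $354.44.
Month 5: interest $6.11; balance after payment $342.55.
Month 6: interest $5.91; balance after payment $330.46.
Month 7: interest $5.70; balance after payment $318.16.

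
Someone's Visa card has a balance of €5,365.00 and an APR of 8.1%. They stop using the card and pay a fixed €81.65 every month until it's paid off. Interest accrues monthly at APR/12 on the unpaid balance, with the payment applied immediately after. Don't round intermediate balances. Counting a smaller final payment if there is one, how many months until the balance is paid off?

Monthly rate r = 8.1%/12 = 0.675% = 0.00675.
Recurrence: B ← B·(1+r) − €81.65.
Month 1: interest €36.21; balance after payment €5,319.56.
Month 2: interest €35.91; balance after payment €5,273.82.
Closed form: n = −ln(1 − rB₀/P)/ln(1+r) = −ln(0.55648)/ln(1.00675) ≈ 87.127, so the balance reaches zero during payment 88.

88 payments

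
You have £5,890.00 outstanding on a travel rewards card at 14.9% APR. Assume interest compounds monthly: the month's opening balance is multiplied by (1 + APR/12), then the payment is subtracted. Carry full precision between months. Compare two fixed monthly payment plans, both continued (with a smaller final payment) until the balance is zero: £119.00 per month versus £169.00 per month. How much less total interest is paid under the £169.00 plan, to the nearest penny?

£1,429.60

Monthly rate r = 14.9%/12 = 1.24167% = 0.0124167.
At £119.00/mo: n = ⌈−ln(1 − rB₀/P)/ln(1+r)⌉ = 78 payments (last £31.06); total interest = total paid − £5,890.00 = £3,304.06.
At £169.00/mo: 46 payments (last £159.46); total interest £1,874.46.
Interest saved = £3,304.06 − £1,874.46 = £1,429.60.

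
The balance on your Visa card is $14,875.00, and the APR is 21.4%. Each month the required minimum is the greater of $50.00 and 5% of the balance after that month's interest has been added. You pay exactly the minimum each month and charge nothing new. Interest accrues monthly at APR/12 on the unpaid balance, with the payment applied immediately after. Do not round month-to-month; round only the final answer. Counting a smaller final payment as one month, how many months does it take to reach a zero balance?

106 months

Monthly rate r = 21.4%/12 = 1.78333% = 0.0178333.
While 5% of the post-interest balance exceeds $50.00, each month B ← (B·(1+r))·(1 − 0.05), i.e. B shrinks by the factor (1+r)·0.95 = 0.96694.
This holds for months 1–81. Entering month 82 the balance is $976.97; 5% of the post-interest balance is now below $50.00, so the flat $50.00 minimum applies from here.
From month 82 a fixed $50.00 at rate r clears $976.97 in 25 more payments. Total: 81 + 25 = 106 months.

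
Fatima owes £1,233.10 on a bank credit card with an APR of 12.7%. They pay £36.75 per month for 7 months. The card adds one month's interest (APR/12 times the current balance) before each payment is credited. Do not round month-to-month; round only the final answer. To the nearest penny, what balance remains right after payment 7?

Monthly rate r = 12.7%/12 = 1.05833% = 0.0105833.
Each month: B ← B·(1+r) − £36.75.
Month 1: interest £13.05; balance after payment £1,209.40.
Month 2: interest £12.80; balance after payment £1,185.45.
Month 3: interest £12.55; balance after payment £1,161.25.
Month 4: interest £12.29; balance after payment £1,136.79.
Month 5: interest £12.03; balance after payment £1,112.07.
Month 6: interest £11.77; balance after payment £1,087.09.
Month 7: interest £11.50; balance after payment £1,061.84.

£1,061.84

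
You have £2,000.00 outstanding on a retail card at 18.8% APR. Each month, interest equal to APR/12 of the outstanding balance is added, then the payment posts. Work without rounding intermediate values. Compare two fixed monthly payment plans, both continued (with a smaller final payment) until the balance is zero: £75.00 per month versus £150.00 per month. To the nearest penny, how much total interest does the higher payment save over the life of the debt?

£348.69

Monthly rate r = 18.8%/12 = 1.56667% = 0.0156667.
At £75.00/mo: n = ⌈−ln(1 − rB₀/P)/ln(1+r)⌉ = 35 payments (last £59.76); total interest = total paid − £2,000.00 = £609.76.
At £150.00/mo: 16 payments (last £11.07); total interest £261.07.
Interest saved = £609.76 − £261.07 = £348.69.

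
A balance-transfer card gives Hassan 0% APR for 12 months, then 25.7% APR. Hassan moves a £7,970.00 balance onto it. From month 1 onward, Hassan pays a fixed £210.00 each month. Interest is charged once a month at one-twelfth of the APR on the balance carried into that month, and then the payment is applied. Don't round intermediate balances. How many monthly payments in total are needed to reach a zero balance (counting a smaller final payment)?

Promo months 1–12 at r₀ = 0%/12 = 0; months 13+ at r₁ = 25.7%/12 = 0.0214167.
After month 12 (no interest yet): B = £7,970.00 − 12·£210.00 = £5,450.00.
Then at r₁ with £210.00/mo: n₂ = −ln(1 − r₁·B/P)/ln(1+r₁) ≈ 38.30 → 39 more payments.

51 payments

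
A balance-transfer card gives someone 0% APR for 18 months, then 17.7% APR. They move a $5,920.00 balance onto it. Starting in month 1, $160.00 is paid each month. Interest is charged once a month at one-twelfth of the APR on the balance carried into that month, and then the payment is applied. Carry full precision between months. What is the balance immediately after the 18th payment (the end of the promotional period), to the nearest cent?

Promo months 1–18 at r₀ = 0%/12 = 0; months 19+ at r₁ = 17.7%/12 = 0.01475.
After month 18 (no interest yet): B = $5,920.00 − 18·$160.00 = $3,040.00.

$3,040.00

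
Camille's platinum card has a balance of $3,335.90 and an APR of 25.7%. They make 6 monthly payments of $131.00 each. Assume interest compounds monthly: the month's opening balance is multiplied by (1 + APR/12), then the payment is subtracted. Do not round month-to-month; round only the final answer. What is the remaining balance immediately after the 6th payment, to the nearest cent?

Monthly rate r = 25.7%/12 = 2.14167% = 0.0214167.
Each month: B ← B·(1+r) − $131.00.
Month 1: interest $71.44; balance after payment $3,276.34.
Month 2: interest $70.17; balance after payment $3,215.51.
Month 3: interest $68.87; balance after payment $3,153.38.
Month 4: interest $67.53; balance after payment $3,089.91.
Month 5: interest $66.18; balance after payment $3,025.09.
Month 6: interest $64.79; balance after payment $2,958.88.

$2,958.88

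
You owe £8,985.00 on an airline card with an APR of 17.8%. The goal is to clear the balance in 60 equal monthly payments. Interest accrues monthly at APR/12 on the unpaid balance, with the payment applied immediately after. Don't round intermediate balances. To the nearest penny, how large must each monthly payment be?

£227.18

Monthly rate r = 17.8%/12 = 1.48333% = 0.0148333.
Level-payment amortization: P = B₀·r / (1 − (1+r)^(−n)) = 8985.00·0.0148333 / (1 − 1.01483^(−60)).
Denominator 1 − (1+r)^(−60) = 0.586651297.
P = 133.278 / 0.586651297 ≈ 227.18.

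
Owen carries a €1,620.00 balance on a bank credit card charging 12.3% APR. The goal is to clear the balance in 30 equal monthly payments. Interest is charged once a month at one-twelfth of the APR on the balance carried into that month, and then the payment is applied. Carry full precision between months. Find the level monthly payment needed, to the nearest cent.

Monthly rate r = 12.3%/12 = 1.025% = 0.01025.
Level-payment amortization: P = B₀·r / (1 − (1+r)^(−n)) = 1620.00·0.01025 / (1 − 1.01025^(−30)).
Denominator 1 − (1+r)^(−30) = 0.263565329.
P = 16.605 / 0.263565329 ≈ 63.00.

€63.00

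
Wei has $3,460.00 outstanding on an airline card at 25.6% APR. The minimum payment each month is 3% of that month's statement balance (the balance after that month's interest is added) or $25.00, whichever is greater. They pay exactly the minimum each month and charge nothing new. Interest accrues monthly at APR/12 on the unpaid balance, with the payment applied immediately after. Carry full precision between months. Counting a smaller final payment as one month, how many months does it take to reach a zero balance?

211 months

Monthly rate r = 25.6%/12 = 2.13333% = 0.0213333.
While 3% of the post-interest balance exceeds $25.00, each month B ← (B·(1+r))·(1 − 0.03), i.e. B shrinks by the factor (1+r)·0.97 = 0.99069.
This holds for months 1–155. Entering month 156 the balance is $812.19; 3% of the post-interest balance is now below $25.00, so the flat $25.00 minimum applies from here.
From month 156 a fixed $25.00 at rate r clears $812.19 in 56 more payments. Total: 155 + 56 = 211 months.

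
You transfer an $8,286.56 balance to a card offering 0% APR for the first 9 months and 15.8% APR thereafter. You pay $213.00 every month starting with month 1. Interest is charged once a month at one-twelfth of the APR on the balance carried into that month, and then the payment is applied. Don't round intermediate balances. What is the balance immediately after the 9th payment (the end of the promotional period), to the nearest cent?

$6,369.56

Promo months 1–9 at r₀ = 0%/12 = 0; months 10+ at r₁ = 15.8%/12 = 0.0131667.
After month 9 (no interest yet): B = $8,286.56 − 9·$213.00 = $6,369.56.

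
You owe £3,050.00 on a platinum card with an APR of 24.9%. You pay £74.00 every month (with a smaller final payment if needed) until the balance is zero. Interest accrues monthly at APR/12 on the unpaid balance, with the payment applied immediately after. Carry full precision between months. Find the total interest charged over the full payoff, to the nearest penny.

Monthly rate r = 24.9%/12 = 2.075% = 0.02075.
Payoff takes n = ⌈−ln(1 − rB₀/P)/ln(1+r)⌉ = ⌈94.103⌉ = 95 payments; the last is £7.69.
Total paid = 94·£74.00 + £7.69 = £6,963.69.
Total interest = total paid − principal = £6,963.69 − £3,050.00 = £3,913.69.

£3,913.69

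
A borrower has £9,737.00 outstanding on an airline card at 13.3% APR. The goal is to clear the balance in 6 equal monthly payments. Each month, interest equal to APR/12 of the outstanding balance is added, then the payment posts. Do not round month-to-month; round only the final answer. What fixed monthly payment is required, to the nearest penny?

£1,686.36

Monthly rate r = 13.3%/12 = 1.10833% = 0.0110833.
Level-payment amortization: P = B₀·r / (1 − (1+r)^(−n)) = 9737.00·0.0110833 / (1 − 1.01108^(−6)).
Denominator 1 − (1+r)^(−6) = 0.063994737.
P = 107.918 / 0.063994737 ≈ 1686.36.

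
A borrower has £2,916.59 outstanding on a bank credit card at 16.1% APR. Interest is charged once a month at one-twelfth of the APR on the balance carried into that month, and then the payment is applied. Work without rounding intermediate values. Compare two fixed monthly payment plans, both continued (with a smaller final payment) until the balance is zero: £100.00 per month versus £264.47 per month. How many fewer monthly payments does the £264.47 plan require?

Monthly rate r = 16.1%/12 = 1.34167% = 0.0134167.
At £100.00/mo: n = ⌈−ln(1 − rB₀/P)/ln(1+r)⌉ = 38 payments (last £25.10); total interest = total paid − £2,916.59 = £808.51.
At £264.47/mo: 13 payments (last £3.83); total interest £260.88.
Payments saved = 38 − 13 = 25.

25 fewer payments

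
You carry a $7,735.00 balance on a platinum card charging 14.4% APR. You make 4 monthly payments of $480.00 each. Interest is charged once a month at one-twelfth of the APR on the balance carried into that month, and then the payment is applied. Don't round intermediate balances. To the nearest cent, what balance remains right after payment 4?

Monthly rate r = 14.4%/12 = 1.2% = 0.012.
Each month: B ← B·(1+r) − $480.00.
Month 1: interest $92.82; balance after payment $7,347.82.
Month 2: interest $88.17; balance after payment $6,955.99.
Month 3: interest $83.47; balance after payment $6,559.47.
Month 4: interest $78.71; balance after payment $6,158.18.

$6,158.18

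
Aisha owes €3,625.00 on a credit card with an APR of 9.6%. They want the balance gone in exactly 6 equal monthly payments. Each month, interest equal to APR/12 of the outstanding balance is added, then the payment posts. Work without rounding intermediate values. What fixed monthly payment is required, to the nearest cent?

Monthly rate r = 9.6%/12 = 0.8% = 0.008.
Level-payment amortization: P = B₀·r / (1 − (1+r)^(−n)) = 3625.00·0.008 / (1 − 1.008^(−6)).
Denominator 1 − (1+r)^(−6) = 0.046684164.
P = 29 / 0.046684164 ≈ 621.20.

€621.20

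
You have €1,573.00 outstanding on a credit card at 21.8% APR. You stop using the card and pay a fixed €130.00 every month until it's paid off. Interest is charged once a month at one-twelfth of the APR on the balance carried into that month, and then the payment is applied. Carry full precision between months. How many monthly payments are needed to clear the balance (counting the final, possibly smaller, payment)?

Monthly rate r = 21.8%/12 = 1.81667% = 0.0181667.
Recurrence: B ← B·(1+r) − €130.00.
Month 1: interest €28.58; balance after payment €1,471.58.
Month 2: interest €26.73; balance after payment €1,368.31.
Closed form: n = −ln(1 − rB₀/P)/ln(1+r) = −ln(0.78018)/ln(1.01817) ≈ 13.788, so the balance reaches zero during payment 14.

14 payments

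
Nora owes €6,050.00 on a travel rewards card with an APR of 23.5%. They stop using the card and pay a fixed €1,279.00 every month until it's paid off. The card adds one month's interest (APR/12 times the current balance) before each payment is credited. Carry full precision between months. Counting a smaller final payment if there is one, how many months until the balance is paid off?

6 payments

Monthly rate r = 23.5%/12 = 1.95833% = 0.0195833.
Recurrence: B ← B·(1+r) − €1,279.00.
Month 1: interest €118.48; balance after payment €4,889.48.
Month 2: interest €95.75; balance after payment €3,706.23.
Month 3: interest €72.58; balance after payment €2,499.81.
Month 4: interest €48.95; balance after payment €1,269.77.
Month 5: interest €24.87; balance after payment €15.63.
Month 6: interest €0.31; balance after payment €0.00.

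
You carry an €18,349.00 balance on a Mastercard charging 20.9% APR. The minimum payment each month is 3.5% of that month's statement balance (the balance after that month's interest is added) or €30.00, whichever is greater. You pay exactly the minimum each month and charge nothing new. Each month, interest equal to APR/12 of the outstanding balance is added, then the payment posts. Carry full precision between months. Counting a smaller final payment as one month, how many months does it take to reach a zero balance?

Monthly rate r = 20.9%/12 = 1.74167% = 0.0174167.
While 3.5% of the post-interest balance exceeds €30.00, each month B ← (B·(1+r))·(1 − 0.035), i.e. B shrinks by the factor (1+r)·0.965 = 0.98181.
This holds for months 1–168. Entering month 169 the balance is €839.47; 3.5% of the post-interest balance is now below €30.00, so the flat €30.00 minimum applies from here.
From month 169 a fixed €30.00 at rate r clears €839.47 in 39 more payments. Total: 168 + 39 = 207 months.

207 months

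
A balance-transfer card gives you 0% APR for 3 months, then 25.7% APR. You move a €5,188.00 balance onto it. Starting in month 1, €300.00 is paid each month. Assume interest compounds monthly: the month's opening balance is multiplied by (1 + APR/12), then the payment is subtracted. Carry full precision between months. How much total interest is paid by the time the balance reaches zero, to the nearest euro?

Promo months 1–3 at r₀ = 0%/12 = 0; months 4+ at r₁ = 25.7%/12 = 0.0214167.
After month 3 (no interest yet): B = €5,188.00 − 3·€300.00 = €4,288.00.
Then at r₁ with €300.00/mo: n₂ = −ln(1 − r₁·B/P)/ln(1+r₁) ≈ 17.25 → 18 more payments.
Total paid = 20·€300.00 + €74.36 = €6,074.36; interest = €6,074.36 − €5,188.00 = €886.36.

€886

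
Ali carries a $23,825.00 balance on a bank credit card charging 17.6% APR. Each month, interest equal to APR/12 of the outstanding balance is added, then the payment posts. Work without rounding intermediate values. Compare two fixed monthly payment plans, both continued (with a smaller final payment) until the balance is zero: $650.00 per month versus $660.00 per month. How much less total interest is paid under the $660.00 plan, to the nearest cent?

Monthly rate r = 17.6%/12 = 1.46667% = 0.0146667.
At $650.00/mo: n = ⌈−ln(1 − rB₀/P)/ln(1+r)⌉ = 53 payments (last $632.92); total interest = total paid − $23,825.00 = $10,607.92.
At $660.00/mo: 52 payments (last $511.86); total interest $10,346.86.
Interest saved = $10,607.92 − $10,346.86 = $261.06.

$261.06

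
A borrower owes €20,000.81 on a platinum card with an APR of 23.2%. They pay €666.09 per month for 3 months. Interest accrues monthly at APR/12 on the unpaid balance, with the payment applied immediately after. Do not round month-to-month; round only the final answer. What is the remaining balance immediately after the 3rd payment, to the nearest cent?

€19,146.28

Monthly rate r = 23.2%/12 = 1.93333% = 0.0193333.
Each month: B ← B·(1+r) − €666.09.
Month 1: interest €386.68; balance after payment €19,721.40.
Month 2: interest €381.28; balance after payment €19,436.59.
Month 3: interest €375.77; balance after payment €19,146.28.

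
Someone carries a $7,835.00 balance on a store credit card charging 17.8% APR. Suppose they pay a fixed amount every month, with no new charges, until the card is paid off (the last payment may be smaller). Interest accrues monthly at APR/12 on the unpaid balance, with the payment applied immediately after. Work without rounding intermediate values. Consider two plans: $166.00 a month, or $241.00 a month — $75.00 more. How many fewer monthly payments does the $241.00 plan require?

Monthly rate r = 17.8%/12 = 1.48333% = 0.0148333.
At $166.00/mo: n = ⌈−ln(1 − rB₀/P)/ln(1+r)⌉ = 82 payments (last $131.90); total interest = total paid − $7,835.00 = $5,742.90.
At $241.00/mo: 45 payments (last $170.01); total interest $2,939.01.
Payments saved = 82 − 45 = 37.

37 fewer payments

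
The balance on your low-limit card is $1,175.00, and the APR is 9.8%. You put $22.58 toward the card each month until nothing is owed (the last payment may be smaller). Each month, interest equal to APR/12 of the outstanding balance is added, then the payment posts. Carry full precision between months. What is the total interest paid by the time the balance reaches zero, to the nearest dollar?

$361

Monthly rate r = 9.8%/12 = 0.816667% = 0.00816667.
Payoff takes n = ⌈−ln(1 − rB₀/P)/ln(1+r)⌉ = ⌈68.031⌉ = 69 payments; the last is $0.71.
Total paid = 68·$22.58 + $0.71 = $1,536.15.
Total interest = total paid − principal = $1,536.15 − $1,175.00 = $361.15.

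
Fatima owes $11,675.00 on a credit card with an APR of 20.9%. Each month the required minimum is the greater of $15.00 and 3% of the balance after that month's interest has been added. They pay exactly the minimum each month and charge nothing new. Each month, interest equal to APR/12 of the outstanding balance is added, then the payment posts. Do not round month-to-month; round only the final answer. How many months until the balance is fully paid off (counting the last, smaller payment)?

290 months

Monthly rate r = 20.9%/12 = 1.74167% = 0.0174167.
While 3% of the post-interest balance exceeds $15.00, each month B ← (B·(1+r))·(1 − 0.03), i.e. B shrinks by the factor (1+r)·0.97 = 0.98689.
This holds for months 1–241. Entering month 242 the balance is $485.81; 3% of the post-interest balance is now below $15.00, so the flat $15.00 minimum applies from here.
From month 242 a fixed $15.00 at rate r clears $485.81 in 49 more payments. Total: 241 + 49 = 290 months.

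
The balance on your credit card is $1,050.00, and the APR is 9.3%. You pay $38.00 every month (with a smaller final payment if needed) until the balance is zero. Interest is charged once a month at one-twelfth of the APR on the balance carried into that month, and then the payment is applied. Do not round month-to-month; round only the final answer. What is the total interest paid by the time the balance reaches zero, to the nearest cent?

Monthly rate r = 9.3%/12 = 0.775% = 0.00775.
Payoff takes n = ⌈−ln(1 − rB₀/P)/ln(1+r)⌉ = ⌈31.215⌉ = 32 payments; the last is $8.19.
Total paid = 31·$38.00 + $8.19 = $1,186.19.
Total interest = total paid − principal = $1,186.19 − $1,050.00 = $136.19.

$136.19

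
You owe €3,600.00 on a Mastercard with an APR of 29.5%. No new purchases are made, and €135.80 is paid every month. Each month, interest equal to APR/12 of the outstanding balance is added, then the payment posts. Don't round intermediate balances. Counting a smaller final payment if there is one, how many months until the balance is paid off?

Monthly rate r = 29.5%/12 = 2.45833% = 0.0245833.
Recurrence: B ← B·(1+r) − €135.80.
Month 1: interest €88.50; balance after payment €3,552.70.
Month 2: interest €87.34; balance after payment €3,504.24.
Closed form: n = −ln(1 − rB₀/P)/ln(1+r) = −ln(0.34831)/ln(1.02458) ≈ 43.427, so the balance reaches zero during payment 44.

44 payments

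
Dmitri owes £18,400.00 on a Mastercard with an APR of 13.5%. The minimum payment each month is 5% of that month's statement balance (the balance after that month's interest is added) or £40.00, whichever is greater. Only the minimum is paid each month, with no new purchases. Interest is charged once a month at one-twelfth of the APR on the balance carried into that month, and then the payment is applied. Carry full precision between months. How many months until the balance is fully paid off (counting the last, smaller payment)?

Monthly rate r = 13.5%/12 = 1.125% = 0.01125.
While 5% of the post-interest balance exceeds £40.00, each month B ← (B·(1+r))·(1 − 0.05), i.e. B shrinks by the factor (1+r)·0.95 = 0.96069.
This holds for months 1–79. Entering month 80 the balance is £774.12; 5% of the post-interest balance is now below £40.00, so the flat £40.00 minimum applies from here.
From month 80 a fixed £40.00 at rate r clears £774.12 in 22 more payments. Total: 79 + 22 = 101 months.

101 months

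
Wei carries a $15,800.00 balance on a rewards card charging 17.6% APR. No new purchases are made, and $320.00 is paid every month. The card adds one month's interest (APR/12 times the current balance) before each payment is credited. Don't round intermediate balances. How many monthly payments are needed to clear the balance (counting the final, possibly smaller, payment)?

89 payments

Monthly rate r = 17.6%/12 = 1.46667% = 0.0146667.
Recurrence: B ← B·(1+r) − $320.00.
Month 1: interest $231.73; balance after payment $15,711.73.
Month 2: interest $230.44; balance after payment $15,622.17.
Closed form: n = −ln(1 − rB₀/P)/ln(1+r) = −ln(0.27583)/ln(1.01467) ≈ 88.458, so the balance reaches zero during payment 89.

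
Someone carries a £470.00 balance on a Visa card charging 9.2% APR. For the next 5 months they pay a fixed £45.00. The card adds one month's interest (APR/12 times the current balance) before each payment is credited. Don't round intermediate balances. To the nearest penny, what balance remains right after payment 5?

£259.82

Monthly rate r = 9.2%/12 = 0.766667% = 0.00766667.
Each month: B ← B·(1+r) − £45.00.
Month 1: interest £3.60; balance after payment £428.60.
Month 2: interest £3.29; balance after payment £386.89.
Month 3: interest £2.97; balance after payment £344.86.
Month 4: interest £2.64; balance after payment £302.50.
Month 5: interest £2.32; balance after payment £259.82.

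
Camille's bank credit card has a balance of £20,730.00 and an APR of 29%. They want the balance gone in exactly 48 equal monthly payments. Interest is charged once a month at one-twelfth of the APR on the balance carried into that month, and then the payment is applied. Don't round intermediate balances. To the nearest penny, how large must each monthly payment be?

£734.40

Monthly rate r = 29%/12 = 2.41667% = 0.0241667.
Level-payment amortization: P = B₀·r / (1 − (1+r)^(−n)) = 20730.00·0.0241667 / (1 − 1.02417^(−48)).
Denominator 1 − (1+r)^(−48) = 0.682159356.
P = 500.975 / 0.682159356 ≈ 734.40.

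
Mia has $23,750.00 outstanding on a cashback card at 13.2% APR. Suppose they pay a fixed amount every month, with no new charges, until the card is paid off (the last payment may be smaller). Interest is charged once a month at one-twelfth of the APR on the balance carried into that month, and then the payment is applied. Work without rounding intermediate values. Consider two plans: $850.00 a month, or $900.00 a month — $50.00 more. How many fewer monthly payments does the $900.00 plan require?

Monthly rate r = 13.2%/12 = 1.1% = 0.011.
At $850.00/mo: n = ⌈−ln(1 − rB₀/P)/ln(1+r)⌉ = 34 payments (last $484.16); total interest = total paid − $23,750.00 = $4,784.16.
At $900.00/mo: 32 payments (last $309.08); total interest $4,459.08.
Payments saved = 34 − 32 = 2.

2 fewer payments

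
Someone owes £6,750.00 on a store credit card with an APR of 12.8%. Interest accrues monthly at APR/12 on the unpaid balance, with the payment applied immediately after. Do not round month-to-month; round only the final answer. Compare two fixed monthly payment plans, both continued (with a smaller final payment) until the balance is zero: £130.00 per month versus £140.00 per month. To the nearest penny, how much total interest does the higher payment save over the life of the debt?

Monthly rate r = 12.8%/12 = 1.06667% = 0.0106667.
At £130.00/mo: n = ⌈−ln(1 − rB₀/P)/ln(1+r)⌉ = 77 payments (last £8.84); total interest = total paid − £6,750.00 = £3,138.84.
At £140.00/mo: 69 payments (last £8.52); total interest £2,778.52.
Interest saved = £3,138.84 − £2,778.52 = £360.32.

£360.32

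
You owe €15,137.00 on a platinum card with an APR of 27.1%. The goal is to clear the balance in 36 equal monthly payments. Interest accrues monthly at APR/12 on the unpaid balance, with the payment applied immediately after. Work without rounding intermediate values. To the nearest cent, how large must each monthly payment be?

Monthly rate r = 27.1%/12 = 2.25833% = 0.0225833.
Level-payment amortization: P = B₀·r / (1 − (1+r)^(−n)) = 15137.00·0.0225833 / (1 − 1.02258^(−36)).
Denominator 1 − (1+r)^(−36) = 0.552444975.
P = 341.844 / 0.552444975 ≈ 618.78.

€618.78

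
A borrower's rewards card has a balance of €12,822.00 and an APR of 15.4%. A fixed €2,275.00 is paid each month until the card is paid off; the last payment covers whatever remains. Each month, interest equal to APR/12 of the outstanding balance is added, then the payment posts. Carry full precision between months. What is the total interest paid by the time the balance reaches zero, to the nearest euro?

€574

Monthly rate r = 15.4%/12 = 1.28333% = 0.0128333.
Payoff takes n = ⌈−ln(1 − rB₀/P)/ln(1+r)⌉ = ⌈5.888⌉ = 6 payments; the last is €2,021.01.
Total paid = 5·€2,275.00 + €2,021.01 = €13,396.01.
Total interest = total paid − principal = €13,396.01 − €12,822.00 = €574.01.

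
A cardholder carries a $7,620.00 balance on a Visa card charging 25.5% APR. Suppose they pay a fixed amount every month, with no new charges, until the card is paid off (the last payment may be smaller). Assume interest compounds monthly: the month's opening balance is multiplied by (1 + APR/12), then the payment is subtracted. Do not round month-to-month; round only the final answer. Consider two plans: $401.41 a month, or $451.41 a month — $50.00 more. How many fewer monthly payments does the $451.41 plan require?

Monthly rate r = 25.5%/12 = 2.125% = 0.02125.
At $401.41/mo: n = ⌈−ln(1 − rB₀/P)/ln(1+r)⌉ = 25 payments (last $226.98); total interest = total paid − $7,620.00 = $2,240.82.
At $451.41/mo: 22 payments (last $58.45); total interest $1,918.06.
Payments saved = 25 − 22 = 3.

3 fewer payments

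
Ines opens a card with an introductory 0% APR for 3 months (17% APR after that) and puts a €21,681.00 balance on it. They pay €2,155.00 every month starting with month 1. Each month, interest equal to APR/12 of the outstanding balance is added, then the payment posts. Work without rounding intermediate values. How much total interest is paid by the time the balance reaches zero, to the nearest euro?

€933

Promo months 1–3 at r₀ = 0%/12 = 0; months 4+ at r₁ = 17%/12 = 0.0141667.
After month 3 (no interest yet): B = €21,681.00 − 3·€2,155.00 = €15,216.00.
Then at r₁ with €2,155.00/mo: n₂ = −ln(1 − r₁·B/P)/ln(1+r₁) ≈ 7.49 → 8 more payments.
Total paid = 10·€2,155.00 + €1,063.98 = €22,613.98; interest = €22,613.98 − €21,681.00 = €932.98.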